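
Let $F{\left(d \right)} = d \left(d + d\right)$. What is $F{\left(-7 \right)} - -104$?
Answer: $202$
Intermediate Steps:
$F{\left(d \right)} = 2 d^{2}$ ($F{\left(d \right)} = d 2 d = 2 d^{2}$)
$F{\left(-7 \right)} - -104 = 2 \left(-7\right)^{2} - -104 = 2 \cdot 49 + 104 = 98 + 104 = 202$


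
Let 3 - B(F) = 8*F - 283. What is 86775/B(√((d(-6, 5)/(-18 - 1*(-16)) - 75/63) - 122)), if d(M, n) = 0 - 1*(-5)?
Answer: 260585325/943322 + 86775*I*√221718/471661 ≈ 276.24 + 86.629*I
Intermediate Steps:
d(M, n) = 5 (d(M, n) = 0 + 5 = 5)
B(F) = 286 - 8*F (B(F) = 3 - (8*F - 283) = 3 - (-283 + 8*F) = 3 + (283 - 8*F) = 286 - 8*F)
86775/B(√((d(-6, 5)/(-18 - 1*(-16)) - 75/63) - 122)) = 86775/(286 - 8*√((5/(-18 - 1*(-16)) - 75/63) - 122)) = 86775/(286 - 8*√((5/(-18 + 16) - 75*1/63) - 122)) = 86775/(286 - 8*√((5/(-2) - 25/21) - 122)) = 86775/(286 - 8*√((5*(-½) - 25/21) - 122)) = 86775/(286 - 8*√((-5/2 - 25/21) - 122)) = 86775/(286 - 8*√(-155/42 - 122)) = 86775/(286 - 4*I*√221718/21)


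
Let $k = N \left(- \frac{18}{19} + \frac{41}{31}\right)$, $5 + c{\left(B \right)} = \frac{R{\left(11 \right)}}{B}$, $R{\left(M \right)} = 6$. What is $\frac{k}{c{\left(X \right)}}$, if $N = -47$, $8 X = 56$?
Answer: $\frac{72709}{17081} \approx 4.2567$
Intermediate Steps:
$X = 7$ ($X = \frac{1}{8} \cdot 56 = 7$)
$c{\left(B \right)} = -5 + \frac{6}{B}$
$k = - \frac{10387}{589}$ ($k = - 47 \left(- \frac{18}{19} + \frac{41}{31}\right) = \left(-47\right) \frac{221}{589} = - \frac{10387}{589} \approx -17.635$)
$\frac{k}{c{\left(X \right)}} = - \frac{10387}{589 \left(-5 + \frac{6}{7}\right)} = - \frac{10387}{589 \left(- \frac{29}{7}\right)} = \left(- \frac{10387}{589}\right) \left(- \frac{7}{29}\right) = \frac{72709}{17081}$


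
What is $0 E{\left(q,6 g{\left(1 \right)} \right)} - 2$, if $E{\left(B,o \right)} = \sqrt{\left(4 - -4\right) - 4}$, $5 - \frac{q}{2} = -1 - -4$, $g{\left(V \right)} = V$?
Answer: $-2$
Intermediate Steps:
$q = 4$ ($q = 10 - 2 \left(-1 - -4\right) = 10 - 2 \left(-1 + 4\right) = 10 - 6 = 4$)
$E{\left(B,o \right)} = 2$ ($E{\left(B,o \right)} = \sqrt{\left(4 + 4\right) - 4} = \sqrt{8 - 4} = \sqrt{4} = 2$)
$0 E{\left(q,6 g{\left(1 \right)} \right)} - 2 = 0 \cdot 2 - 2 = 0 - 2 = -2$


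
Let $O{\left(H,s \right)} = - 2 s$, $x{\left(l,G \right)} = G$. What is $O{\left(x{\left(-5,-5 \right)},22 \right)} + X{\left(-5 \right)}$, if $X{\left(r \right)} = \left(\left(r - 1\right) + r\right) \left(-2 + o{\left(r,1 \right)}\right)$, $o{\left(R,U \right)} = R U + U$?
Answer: $22$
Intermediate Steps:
$o{\left(R,U \right)} = U + R U$
$X{\left(r \right)} = \left(-1 + r\right) \left(-1 + 2 r\right)$ ($X{\left(r \right)} = \left(\left(r - 1\right) + r\right) \left(-2 + 1 \left(1 + r\right)\right) = \left(\left(-1 + r\right) + r\right) \left(-2 + \left(1 + r\right)\right) = \left(-1 + 2 r\right) \left(-1 + r\right) = \left(-1 + r\right) \left(-1 + 2 r\right)$)
$O{\left(x{\left(-5,-5 \right)},22 \right)} + X{\left(-5 \right)} = \left(-2\right) 22 + \left(1 - -15 + 2 \left(-5\right)^{2}\right) = -44 + \left(1 + 15 + 2 \cdot 25\right) = -44 + \left(1 + 15 + 50\right) = -44 + 66 = 22$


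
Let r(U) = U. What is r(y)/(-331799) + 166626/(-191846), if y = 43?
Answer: -27647294776/31827155477 ≈ -0.86867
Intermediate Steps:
r(y)/(-331799) + 166626/(-191846) = 43/(-331799) + 166626/(-191846) = 43*(-1/331799) + 166626*(-1/191846) = -43/331799 - 83313/95923 = -27647294776/31827155477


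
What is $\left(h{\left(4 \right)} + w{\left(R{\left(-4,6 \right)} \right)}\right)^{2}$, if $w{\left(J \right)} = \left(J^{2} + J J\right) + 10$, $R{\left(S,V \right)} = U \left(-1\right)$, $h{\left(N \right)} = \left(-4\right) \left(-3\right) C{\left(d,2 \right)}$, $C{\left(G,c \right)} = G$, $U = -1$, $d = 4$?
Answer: $3600$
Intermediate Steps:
$h{\left(N \right)} = 48$ ($h{\left(N \right)} = \left(-4\right) \left(-3\right) 4 = 12 \cdot 4 = 48$)
$R{\left(S,V \right)} = 1$ ($R{\left(S,V \right)} = \left(-1\right) \left(-1\right) = 1$)
$w{\left(J \right)} = 10 + 2 J^{2}$ ($w{\left(J \right)} = \left(J^{2} + J^{2}\right) + 10 = 2 J^{2} + 10 = 10 + 2 J^{2}$)
$\left(h{\left(4 \right)} + w{\left(R{\left(-4,6 \right)} \right)}\right)^{2} = \left(48 + \left(10 + 2 \cdot 1^{2}\right)\right)^{2} = \left(48 + \left(10 + 2 \cdot 1\right)\right)^{2} = \left(48 + \left(10 + 2\right)\right)^{2} = \left(48 + 12\right)^{2} = 60^{2} = 3600$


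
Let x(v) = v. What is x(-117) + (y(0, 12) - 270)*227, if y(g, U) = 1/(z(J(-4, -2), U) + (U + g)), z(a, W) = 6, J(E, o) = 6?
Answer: -1105099/18 ≈ -61394.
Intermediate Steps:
y(g, U) = 1/(6 + U + g) (y(g, U) = 1/(6 + (U + g)) = 1/(6 + U + g))
x(-117) + (y(0, 12) - 270)*227 = -117 + (1/(6 + 12 + 0) - 270)*227 = -117 + (1/18 - 270)*227 = -117 - 4859/18*227 = -117 - 1102993/18 = -1105099/18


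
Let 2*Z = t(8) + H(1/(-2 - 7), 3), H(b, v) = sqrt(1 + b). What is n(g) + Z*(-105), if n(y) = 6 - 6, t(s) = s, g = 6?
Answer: -420 - 35*sqrt(2) ≈ -469.50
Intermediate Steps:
n(y) = 0
Z = 4 + sqrt(2)/3 (Z = (8 + sqrt(1 + 1/(-2 - 7)))/2 = (8 + sqrt(1 + 1/(-9)))/2 = (8 + sqrt(1 - 1/9))/2 = (8 + sqrt(8/9))/2 = (8 + 2*sqrt(2)/3)/2 = 4 + sqrt(2)/3 ≈ 4.4714)
n(g) + Z*(-105) = 0 + (4 + sqrt(2)/3)*(-105) = 0 + (-420 - 35*sqrt(2)) = -420 - 35*sqrt(2)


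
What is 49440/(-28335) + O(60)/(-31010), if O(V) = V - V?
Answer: -3296/1889 ≈ -1.7448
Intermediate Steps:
O(V) = 0
49440/(-28335) + O(60)/(-31010) = 49440/(-28335) + 0/(-31010) = 49440*(-1/28335) + 0*(-1/31010) = -3296/1889 + 0 = -3296/1889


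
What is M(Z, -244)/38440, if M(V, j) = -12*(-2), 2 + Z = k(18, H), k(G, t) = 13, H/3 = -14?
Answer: 3/4805 ≈ 0.00062435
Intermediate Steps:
H = -42 (H = 3*(-14) = -42)
Z = 11 (Z = -2 + 13 = 11)
M(V, j) = 24
M(Z, -244)/38440 = 24/38440 = 24*(1/38440) = 3/4805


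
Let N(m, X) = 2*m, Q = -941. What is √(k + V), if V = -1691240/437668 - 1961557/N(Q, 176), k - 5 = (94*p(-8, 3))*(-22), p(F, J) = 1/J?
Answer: √2757722664854565870/88252626 ≈ 18.817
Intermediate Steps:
k = -2053/3 (k = 5 + (94/3)*(-22) = 5 - 2068/3 = -2053/3 ≈ -684.33)
V = 213831953849/205922794 (V = -1691240/437668 - 1961557/(2*(-941)) = -1691240*1/437668 - 1961557/(-1882) = -422810/109417 - 1961557*(-1/1882) = -422810/109417 + 1961557/1882 = 213831953849/205922794 ≈ 1038.4)
√(k + V) = √(-2053/3 + 213831953849/205922794) = √(218736365465/617768382) = √2757722664854565870/88252626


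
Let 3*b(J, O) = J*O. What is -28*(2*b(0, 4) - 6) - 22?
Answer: 146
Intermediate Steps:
b(J, O) = J*O/3 (b(J, O) = (J*O)/3 = J*O/3)
-28*(2*b(0, 4) - 6) - 22 = -28*(2*((⅓)*0*4) - 6) - 22 = -28*(2*0 - 6) - 22 = -28*(0 - 6) - 22 = -28*(-6) - 22 = 168 - 22 = 146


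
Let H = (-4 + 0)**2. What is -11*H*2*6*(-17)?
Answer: 35904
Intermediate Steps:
H = 16 (H = (-4)**2 = 16)
-11*H*2*6*(-17) = -11*16*2*6*(-17) = -352*6*(-17) = -11*192*(-17) = -2112*(-17) = 35904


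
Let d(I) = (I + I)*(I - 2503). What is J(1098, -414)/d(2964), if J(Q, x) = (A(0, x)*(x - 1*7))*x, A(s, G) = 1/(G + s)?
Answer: -421/2732808 ≈ -0.00015405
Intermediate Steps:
J(Q, x) = -7 + x (J(Q, x) = ((x - 1*7)/(x + 0))*x = ((x - 7)/x)*x = ((-7 + x)/x)*x = -7 + x)
d(I) = 2*I*(-2503 + I) (d(I) = (2*I)*(-2503 + I) = 2*I*(-2503 + I))
J(1098, -414)/d(2964) = (-7 - 414)/((2*2964*(-2503 + 2964))) = -421/(2*2964*461) = -421/2732808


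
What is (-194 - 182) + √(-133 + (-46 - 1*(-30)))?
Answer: -376 + I*√149 ≈ -376.0 + 12.207*I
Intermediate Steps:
(-194 - 182) + √(-133 + (-46 - 1*(-30))) = -376 + √(-133 + (-46 + 30)) = -376 + √(-133 - 16) = -376 + √(-149) = -376 + I*√149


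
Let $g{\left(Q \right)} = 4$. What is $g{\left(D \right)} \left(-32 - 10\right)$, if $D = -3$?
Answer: $-168$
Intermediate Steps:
$g{\left(D \right)} \left(-32 - 10\right) = 4 \left(-32 - 10\right) = 4 \left(-42\right) = -168$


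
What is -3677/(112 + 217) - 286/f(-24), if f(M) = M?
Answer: 2923/3948 ≈ 0.74037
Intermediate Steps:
-3677/(112 + 217) - 286/f(-24) = -3677/(112 + 217) - 286/(-24) = -3677/329 - 286*(-1/24) = -3677*1/329 + 143/12 = -3677/329 + 143/12 = 2923/3948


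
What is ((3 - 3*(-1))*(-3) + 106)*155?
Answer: 13640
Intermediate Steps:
((3 - 3*(-1))*(-3) + 106)*155 = ((3 + 3)*(-3) + 106)*155 = (6*(-3) + 106)*155 = (-18 + 106)*155 = 88*155 = 13640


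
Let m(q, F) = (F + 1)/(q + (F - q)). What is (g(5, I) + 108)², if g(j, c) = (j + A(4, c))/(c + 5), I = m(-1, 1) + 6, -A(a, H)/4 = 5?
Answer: 1929321/169 ≈ 11416.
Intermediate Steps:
A(a, H) = -20 (A(a, H) = -4*5 = -20)
m(q, F) = (1 + F)/F
I = 8 (I = (1 + 1)/1 + 6 = 1*2 + 6 = 2 + 6 = 8)
g(j, c) = (-20 + j)/(5 + c) (g(j, c) = (j - 20)/(c + 5) = (-20 + j)/(5 + c))
(g(5, I) + 108)² = ((-20 + 5)/(5 + 8) + 108)² = (-15/13 + 108)² = (1389/13)² = 1929321/169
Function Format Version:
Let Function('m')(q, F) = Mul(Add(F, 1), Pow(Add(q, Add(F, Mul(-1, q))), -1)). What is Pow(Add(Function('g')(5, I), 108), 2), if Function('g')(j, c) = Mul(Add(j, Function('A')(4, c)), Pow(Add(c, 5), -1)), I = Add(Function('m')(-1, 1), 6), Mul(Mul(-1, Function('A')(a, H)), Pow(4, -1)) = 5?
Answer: Rational(1929321, 169) ≈ 11416.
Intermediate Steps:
Function('A')(a, H) = -20 (Function('A')(a, H) = Mul(-4, 5) = -20)
Function('m')(q, F) = Mul(Pow(F, -1), Add(1, F)) (Function('m')(q, F) = Mul(Add(1, F), Pow(F, -1)) = Mul(Pow(F, -1), Add(1, F)))
I = 8 (I = Add(Mul(Pow(1, -1), Add(1, 1)), 6) = Add(Mul(1, 2), 6) = Add(2, 6) = 8)
Function('g')(j, c) = Mul(Pow(Add(5, c), -1), Add(-20, j)) (Function('g')(j, c) = Mul(Add(j, -20), Pow(Add(c, 5), -1)) = Mul(Add(-20, j), Pow(Add(5, c), -1)) = Mul(Pow(Add(5, c), -1), Add(-20, j)))
Pow(Add(Function('g')(5, I), 108), 2) = Pow(Add(Mul(Pow(Add(5, 8), -1), Add(-20, 5)), 108), 2) = Pow(Add(Mul(Pow(13, -1), -15), 108), 2) = Pow(Add(Mul(Rational(1, 13), -15), 108), 2) = Pow(Add(Rational(-15, 13), 108), 2) = Pow(Rational(1389, 13), 2) = Rational(1929321, 169)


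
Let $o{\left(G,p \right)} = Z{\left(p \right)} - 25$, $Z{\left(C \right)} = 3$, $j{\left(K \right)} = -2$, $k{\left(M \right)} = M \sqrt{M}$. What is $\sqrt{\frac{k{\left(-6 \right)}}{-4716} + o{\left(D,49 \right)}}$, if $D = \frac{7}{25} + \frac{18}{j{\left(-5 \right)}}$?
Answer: $\frac{\sqrt{-13591512 + 786 i \sqrt{6}}}{786} \approx 0.00033221 + 4.6904 i$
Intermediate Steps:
$k{\left(M \right)} = M^{\frac{3}{2}}$
$D = - \frac{218}{25}$ ($D = \frac{7}{25} + \frac{18}{-2} = 7 \cdot \frac{1}{25} + 18 \left(- \frac{1}{2}\right) = \frac{7}{25} - 9 = - \frac{218}{25} \approx -8.72$)
$o{\left(G,p \right)} = -22$ ($o{\left(G,p \right)} = 3 - 25 = -22$)
$\sqrt{\frac{k{\left(-6 \right)}}{-4716} + o{\left(D,49 \right)}} = \sqrt{\frac{\left(-6\right)^{\frac{3}{2}}}{-4716} - 22} = \sqrt{- 6 i \sqrt{6} \left(- \frac{1}{4716}\right) - 22} = \sqrt{\frac{i \sqrt{6}}{786} - 22} = \sqrt{-22 + \frac{i \sqrt{6}}{786}}$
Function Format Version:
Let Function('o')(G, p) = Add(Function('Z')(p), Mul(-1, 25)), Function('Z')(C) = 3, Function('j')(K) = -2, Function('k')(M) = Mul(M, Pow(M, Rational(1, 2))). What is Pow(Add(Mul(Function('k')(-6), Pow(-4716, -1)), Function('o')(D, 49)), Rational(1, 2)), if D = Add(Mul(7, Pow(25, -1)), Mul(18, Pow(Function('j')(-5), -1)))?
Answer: Mul(Rational(1, 786), Pow(Add(-13591512, Mul(786, I, Pow(6, Rational(1, 2)))), Rational(1, 2))) ≈ Add(0.00033221, Mul(4.6904, I))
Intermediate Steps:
Function('k')(M) = Pow(M, Rational(3, 2))
D = Rational(-218, 25) (D = Add(Mul(7, Pow(25, -1)), Mul(18, Pow(-2, -1))) = Add(Mul(7, Rational(1, 25)), Mul(18, Rational(-1, 2))) = Add(Rational(7, 25), -9) = Rational(-218, 25) ≈ -8.7200)
Function('o')(G, p) = -22 (Function('o')(G, p) = Add(3, Mul(-1, 25)) = Add(3, -25) = -22)
Pow(Add(Mul(Function('k')(-6), Pow(-4716, -1)), Function('o')(D, 49)), Rational(1, 2)) = Pow(Add(Mul(Pow(-6, Rational(3, 2)), Pow(-4716, -1)), -22), Rational(1, 2)) = Pow(Add(Mul(Mul(-6, I, Pow(6, Rational(1, 2))), Rational(-1, 4716)), -22), Rational(1, 2)) = Pow(Add(Mul(Rational(1, 786), I, Pow(6, Rational(1, 2))), -22), Rational(1, 2)) = Pow(Add(-22, Mul(Rational(1, 786), I, Pow(6, Rational(1, 2)))), Rational(1, 2))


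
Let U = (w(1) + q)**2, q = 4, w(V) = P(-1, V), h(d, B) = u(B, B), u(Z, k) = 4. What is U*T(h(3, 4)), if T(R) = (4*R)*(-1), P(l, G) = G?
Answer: -400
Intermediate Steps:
h(d, B) = 4
T(R) = -4*R
w(V) = V
U = 25 (U = (1 + 4)**2 = 5**2 = 25)
U*T(h(3, 4)) = 25*(-4*4) = 25*(-16) = -400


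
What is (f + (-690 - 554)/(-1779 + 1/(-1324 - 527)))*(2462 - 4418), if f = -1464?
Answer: 4712538844728/1646465 ≈ 2.8622e+6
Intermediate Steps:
(f + (-690 - 554)/(-1779 + 1/(-1324 - 527)))*(2462 - 4418) = (-1464 + (-690 - 554)/(-1779 + 1/(-1324 - 527)))*(2462 - 4418) = (-1464 - 1244/(-1779 + 1/(-1851)))*(-1956) = (-1464 - 1244/(-1779 - 1/1851))*(-1956) = (-1464 - 1244/(-3292930/1851))*(-1956) = (-1464 - 1244*(-1851/3292930))*(-1956) = (-1464 + 1151322/1646465)*(-1956) = -2409273438/1646465*(-1956) = 4712538844728/1646465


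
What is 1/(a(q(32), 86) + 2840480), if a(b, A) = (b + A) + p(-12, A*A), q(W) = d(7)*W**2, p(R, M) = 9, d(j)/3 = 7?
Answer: 1/2862079 ≈ 3.4940e-7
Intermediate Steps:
d(j) = 21 (d(j) = 3*7 = 21)
q(W) = 21*W**2
a(b, A) = 9 + A + b (a(b, A) = (b + A) + 9 = (A + b) + 9 = 9 + A + b)
1/(a(q(32), 86) + 2840480) = 1/((9 + 86 + 21*32**2) + 2840480) = 1/((9 + 86 + 21*1024) + 2840480) = 1/((9 + 86 + 21504) + 2840480) = 1/(21599 + 2840480) = 1/2862079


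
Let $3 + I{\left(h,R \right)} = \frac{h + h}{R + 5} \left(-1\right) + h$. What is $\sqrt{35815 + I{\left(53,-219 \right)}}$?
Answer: $\frac{2 \sqrt{102656014}}{107} \approx 189.38$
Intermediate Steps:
$I{\left(h,R \right)} = -3 + h - \frac{2 h}{5 + R}$ ($I{\left(h,R \right)} = -3 + \left(\frac{h + h}{R + 5} \left(-1\right) + h\right) = -3 + \left(\frac{2 h}{5 + R} \left(-1\right) + h\right) = -3 + \left(- \frac{2 h}{5 + R} + h\right) = -3 + \left(h - \frac{2 h}{5 + R}\right) = -3 + h - \frac{2 h}{5 + R}$)
$\sqrt{35815 + I{\left(53,-219 \right)}} = \sqrt{35815 + \frac{-15 - -657 + 3 \cdot 53 - 11607}{5 - 219}} = \sqrt{35815 + \frac{-15 + 657 + 159 - 11607}{-214}} = \sqrt{35815 - - \frac{5403}{107}} = \sqrt{35815 + \frac{5403}{107}} = \sqrt{\frac{3837608}{107}} = \frac{2 \sqrt{102656014}}{107}$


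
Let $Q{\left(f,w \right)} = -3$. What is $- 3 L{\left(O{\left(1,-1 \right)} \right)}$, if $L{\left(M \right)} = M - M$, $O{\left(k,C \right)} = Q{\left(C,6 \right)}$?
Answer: $0$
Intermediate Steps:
$O{\left(k,C \right)} = -3$
$L{\left(M \right)} = 0$
$- 3 L{\left(O{\left(1,-1 \right)} \right)} = \left(-3\right) 0 = 0$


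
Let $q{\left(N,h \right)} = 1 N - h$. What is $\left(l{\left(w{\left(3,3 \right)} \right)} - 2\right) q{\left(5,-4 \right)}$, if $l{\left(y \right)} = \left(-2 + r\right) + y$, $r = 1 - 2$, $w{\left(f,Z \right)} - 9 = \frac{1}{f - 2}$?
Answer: $45$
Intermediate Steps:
$w{\left(f,Z \right)} = 9 + \frac{1}{-2 + f}$ ($w{\left(f,Z \right)} = 9 + \frac{1}{f - 2} = 9 + \frac{1}{-2 + f}$)
$r = -1$ ($r = 1 - 2 = -1$)
$q{\left(N,h \right)} = N - h$
$l{\left(y \right)} = -3 + y$ ($l{\left(y \right)} = \left(-2 - 1\right) + y = -3 + y$)
$\left(l{\left(w{\left(3,3 \right)} \right)} - 2\right) q{\left(5,-4 \right)} = \left(\left(-3 + \frac{-17 + 9 \cdot 3}{-2 + 3}\right) - 2\right) \left(5 - -4\right) = \left(\left(-3 + \frac{-17 + 27}{1}\right) - 2\right) \left(5 + 4\right) = \left(\left(-3 + 1 \cdot 10\right) - 2\right) 9 = \left(\left(-3 + 10\right) - 2\right) 9 = \left(7 - 2\right) 9 = 5 \cdot 9 = 45$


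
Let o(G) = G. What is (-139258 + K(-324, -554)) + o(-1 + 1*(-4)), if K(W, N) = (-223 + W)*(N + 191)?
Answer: 59298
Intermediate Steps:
K(W, N) = (-223 + W)*(191 + N)
(-139258 + K(-324, -554)) + o(-1 + 1*(-4)) = (-139258 + (-42593 - 223*(-554) + 191*(-324) - 554*(-324))) + (-1 + 1*(-4)) = (-139258 + (-42593 + 123542 - 61884 + 179496)) + (-1 - 4) = (-139258 + 198561) - 5 = 59303 - 5 = 59298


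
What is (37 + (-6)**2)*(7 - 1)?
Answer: 438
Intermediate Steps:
(37 + (-6)**2)*(7 - 1) = (37 + 36)*6 = 73*6 = 438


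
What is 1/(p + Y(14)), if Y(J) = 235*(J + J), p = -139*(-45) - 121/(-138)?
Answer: 138/1771351 ≈ 7.7907e-5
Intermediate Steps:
p = 863311/138 (p = 6255 - 121*(-1/138) = 6255 + 121/138 = 863311/138 ≈ 6255.9)
Y(J) = 470*J (Y(J) = 235*(2*J) = 470*J)
1/(p + Y(14)) = 1/(863311/138 + 470*14) = 1/(863311/138 + 6580) = 1/(1771351/138) = 138/1771351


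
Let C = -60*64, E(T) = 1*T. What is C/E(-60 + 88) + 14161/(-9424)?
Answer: -9146167/65968 ≈ -138.65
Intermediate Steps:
E(T) = T
C = -3840
C/E(-60 + 88) + 14161/(-9424) = -3840/(-60 + 88) + 14161/(-9424) = -3840/28 + 14161*(-1/9424) = -3840*1/28 - 14161/9424 = -960/7 - 14161/9424 = -9146167/65968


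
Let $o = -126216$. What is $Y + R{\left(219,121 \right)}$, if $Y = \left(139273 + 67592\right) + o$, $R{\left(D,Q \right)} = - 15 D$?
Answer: $77364$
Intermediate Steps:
$Y = 80649$ ($Y = \left(139273 + 67592\right) - 126216 = 206865 - 126216 = 80649$)
$Y + R{\left(219,121 \right)} = 80649 - 3285 = 77364$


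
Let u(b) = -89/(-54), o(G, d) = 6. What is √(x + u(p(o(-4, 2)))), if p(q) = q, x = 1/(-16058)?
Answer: √8605731099/72261 ≈ 1.2838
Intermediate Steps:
x = -1/16058 ≈ -6.2274e-5
u(b) = 89/54 (u(b) = -89*(-1/54) = 89/54)
√(x + u(p(o(-4, 2)))) = √(-1/16058 + 89/54) = √(357277/216783) = √8605731099/72261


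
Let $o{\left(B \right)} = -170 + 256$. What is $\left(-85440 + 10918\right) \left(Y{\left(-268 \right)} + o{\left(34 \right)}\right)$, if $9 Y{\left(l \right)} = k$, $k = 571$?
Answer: $- \frac{100232090}{9} \approx -1.1137 \cdot 10^{7}$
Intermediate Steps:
$Y{\left(l \right)} = \frac{571}{9}$ ($Y{\left(l \right)} = \frac{1}{9} \cdot 571 = \frac{571}{9}$)
$o{\left(B \right)} = 86$
$\left(-85440 + 10918\right) \left(Y{\left(-268 \right)} + o{\left(34 \right)}\right) = \left(-85440 + 10918\right) \left(\frac{571}{9} + 86\right) = \left(-74522\right) \frac{1345}{9} = - \frac{100232090}{9}$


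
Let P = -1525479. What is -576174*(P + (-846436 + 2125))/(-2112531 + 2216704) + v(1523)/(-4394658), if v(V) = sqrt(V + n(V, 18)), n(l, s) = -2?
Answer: 2000172019869831311/152601569278 ≈ 1.3107e+7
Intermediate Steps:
v(V) = sqrt(-2 + V) (v(V) = sqrt(V - 2) = sqrt(-2 + V))
-576174*(P + (-846436 + 2125))/(-2112531 + 2216704) + v(1523)/(-4394658) = -576174*(-1525479 + (-846436 + 2125))/(-2112531 + 2216704) + sqrt(-2 + 1523)/(-4394658) = -576174/(104173/(-1525479 - 844311)) + sqrt(1521)*(-1/4394658) = -576174/(104173/(-2369790)) + 39*(-1/4394658) = -576174/(104173*(-1/2369790)) - 13/1464886 = -576174/(-104173/2369790) - 13/1464886 = -576174*(-2369790/104173) - 13/1464886 = 1365411383460/104173 - 13/1464886 = 2000172019869831311/152601569278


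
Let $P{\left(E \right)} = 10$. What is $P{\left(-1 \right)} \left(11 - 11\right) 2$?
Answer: $0$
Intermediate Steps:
$P{\left(-1 \right)} \left(11 - 11\right) 2 = 10 \left(11 - 11\right) 2 = 10 \cdot 0 \cdot 2 = 10 \cdot 0 = 0$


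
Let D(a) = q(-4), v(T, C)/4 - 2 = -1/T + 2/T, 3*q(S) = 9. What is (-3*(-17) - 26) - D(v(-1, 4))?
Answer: 22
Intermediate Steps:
q(S) = 3 (q(S) = (⅓)*9 = 3)
v(T, C) = 8 + 4/T (v(T, C) = 8 + 4*(-1/T + 2/T) = 8 + 4/T)
D(a) = 3
(-3*(-17) - 26) - D(v(-1, 4)) = (-3*(-17) - 26) - 1*3 = (51 - 26) - 3 = 25 - 3 = 22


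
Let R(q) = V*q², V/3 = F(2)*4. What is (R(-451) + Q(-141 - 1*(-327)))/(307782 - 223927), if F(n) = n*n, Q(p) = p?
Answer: 9763434/83855 ≈ 116.43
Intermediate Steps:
F(n) = n²
V = 48 (V = 3*(2²*4) = 3*(4*4) = 3*16 = 48)
R(q) = 48*q²
(R(-451) + Q(-141 - 1*(-327)))/(307782 - 223927) = (48*(-451)² + (-141 - 1*(-327)))/(307782 - 223927) = (48*203401 + (-141 + 327))/83855 = (9763248 + 186)*(1/83855) = 9763434*(1/83855) = 9763434/83855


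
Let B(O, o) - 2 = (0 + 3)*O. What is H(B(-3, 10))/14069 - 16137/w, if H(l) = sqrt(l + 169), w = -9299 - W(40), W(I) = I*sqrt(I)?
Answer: 50019321/28802467 - 430320*sqrt(10)/28802467 + 9*sqrt(2)/14069 ≈ 1.6903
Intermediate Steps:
B(O, o) = 2 + 3*O (B(O, o) = 2 + (0 + 3)*O = 2 + 3*O)
W(I) = I**(3/2)
w = -9299 - 80*sqrt(10) (w = -9299 - 40**(3/2) = -9299 - 80*sqrt(10) ≈ -9552.0)
H(l) = sqrt(169 + l)
H(B(-3, 10))/14069 - 16137/w = sqrt(169 + (2 + 3*(-3)))/14069 - 16137/(-9299 - 80*sqrt(10)) = sqrt(169 + (2 - 9))*(1/14069) - 16137/(-9299 - 80*sqrt(10)) = sqrt(169 - 7)*(1/14069) - 16137/(-9299 - 80*sqrt(10)) = sqrt(162)*(1/14069) - 16137/(-9299 - 80*sqrt(10)) = (9*sqrt(2))*(1/14069) - 16137/(-9299 - 80*sqrt(10)) = 9*sqrt(2)/14069 - 16137/(-9299 - 80*sqrt(10)) = -16137/(-9299 - 80*sqrt(10)) + 9*sqrt(2)/14069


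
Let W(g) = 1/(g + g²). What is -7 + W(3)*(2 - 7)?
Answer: -89/12 ≈ -7.4167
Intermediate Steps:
-7 + W(3)*(2 - 7) = -7 + (1/(3*(1 + 3)))*(2 - 7) = -7 + ((⅓)/4)*(-5) = -7 + ((⅓)*(¼))*(-5) = -7 + (1/12)*(-5) = -7 - 5/12 = -89/12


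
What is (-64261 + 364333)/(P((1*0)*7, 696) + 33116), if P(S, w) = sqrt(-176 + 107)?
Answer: 9937184352/1096669525 - 300072*I*sqrt(69)/1096669525 ≈ 9.0612 - 0.0022729*I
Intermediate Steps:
P(S, w) = I*sqrt(69) (P(S, w) = sqrt(-69) = I*sqrt(69))
(-64261 + 364333)/(P((1*0)*7, 696) + 33116) = (-64261 + 364333)/(I*sqrt(69) + 33116) = 300072/(33116 + I*sqrt(69))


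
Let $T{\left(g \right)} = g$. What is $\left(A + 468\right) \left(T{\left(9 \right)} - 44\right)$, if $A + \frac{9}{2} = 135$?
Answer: $- \frac{41895}{2} \approx -20948.0$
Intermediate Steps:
$A = \frac{261}{2}$ ($A = - \frac{9}{2} + 135 = \frac{261}{2} \approx 130.5$)
$\left(A + 468\right) \left(T{\left(9 \right)} - 44\right) = \left(\frac{261}{2} + 468\right) \left(9 - 44\right) = \frac{1197}{2} \left(-35\right) = - \frac{41895}{2}$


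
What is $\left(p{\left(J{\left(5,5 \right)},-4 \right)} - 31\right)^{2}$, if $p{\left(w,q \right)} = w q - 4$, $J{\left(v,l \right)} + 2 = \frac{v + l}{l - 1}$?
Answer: $1369$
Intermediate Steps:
$J{\left(v,l \right)} = -2 + \frac{l + v}{-1 + l}$ ($J{\left(v,l \right)} = -2 + \frac{v + l}{l - 1} = -2 + \frac{l + v}{-1 + l}$)
$p{\left(w,q \right)} = -4 + q w$ ($p{\left(w,q \right)} = q w - 4 = -4 + q w$)
$\left(p{\left(J{\left(5,5 \right)},-4 \right)} - 31\right)^{2} = \left(\left(-4 - 4 \frac{2 + 5 - 5}{-1 + 5}\right) - 31\right)^{2} = \left(\left(-4 - 4 \frac{2 + 5 - 5}{4}\right) - 31\right)^{2} = \left(\left(-4 - 4 \cdot \frac{1}{4} \cdot 2\right) - 31\right)^{2} = \left(\left(-4 - 2\right) - 31\right)^{2} = \left(-6 - 31\right)^{2} = \left(-37\right)^{2} = 1369$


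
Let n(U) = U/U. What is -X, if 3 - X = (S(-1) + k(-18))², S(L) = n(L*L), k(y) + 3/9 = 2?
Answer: 37/9 ≈ 4.1111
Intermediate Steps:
k(y) = 5/3 (k(y) = -⅓ + 2 = 5/3)
n(U) = 1
S(L) = 1
X = -37/9 (X = 3 - (1 + 5/3)² = 3 - (8/3)² = 3 - 1*64/9 = 3 - 64/9 = -37/9 ≈ -4.1111)
-X = -1*(-37/9) = 37/9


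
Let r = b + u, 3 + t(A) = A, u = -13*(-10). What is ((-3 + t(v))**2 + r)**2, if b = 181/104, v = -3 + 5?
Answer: 236083225/10816 ≈ 21827.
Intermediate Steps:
v = 2
b = 181/104 (b = 181*(1/104) = 181/104 ≈ 1.7404)
u = 130
t(A) = -3 + A
r = 13701/104 (r = 181/104 + 130 = 13701/104 ≈ 131.74)
((-3 + t(v))**2 + r)**2 = ((-3 + (-3 + 2))**2 + 13701/104)**2 = ((-3 - 1)**2 + 13701/104)**2 = ((-4)**2 + 13701/104)**2 = (16 + 13701/104)**2 = (15365/104)**2 = 236083225/10816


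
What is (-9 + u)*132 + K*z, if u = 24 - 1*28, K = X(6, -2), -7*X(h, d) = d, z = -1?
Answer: -12014/7 ≈ -1716.3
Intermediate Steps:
X(h, d) = -d/7
K = 2/7 (K = -1/7*(-2) = 2/7 ≈ 0.28571)
u = -4 (u = 24 - 28 = -4)
(-9 + u)*132 + K*z = (-9 - 4)*132 + (2/7)*(-1) = -13*132 - 2/7 = -1716 - 2/7 = -12014/7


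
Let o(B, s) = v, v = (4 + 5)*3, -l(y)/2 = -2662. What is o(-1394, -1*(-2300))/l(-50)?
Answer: 27/5324 ≈ 0.0050714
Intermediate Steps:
l(y) = 5324 (l(y) = -2*(-2662) = 5324)
v = 27 (v = 9*3 = 27)
o(B, s) = 27
o(-1394, -1*(-2300))/l(-50) = 27/5324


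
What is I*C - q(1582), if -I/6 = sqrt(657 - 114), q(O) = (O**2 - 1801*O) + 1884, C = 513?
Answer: 344574 - 3078*sqrt(543) ≈ 2.7285e+5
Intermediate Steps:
q(O) = 1884 + O**2 - 1801*O
I = -6*sqrt(543) (I = -6*sqrt(657 - 114) = -6*sqrt(543) ≈ -139.81)
I*C - q(1582) = -6*sqrt(543)*513 - (1884 + 1582**2 - 1801*1582) = -3078*sqrt(543) - (1884 + 2502724 - 2849182) = -3078*sqrt(543) - 1*(-344574) = -3078*sqrt(543) + 344574 = 344574 - 3078*sqrt(543)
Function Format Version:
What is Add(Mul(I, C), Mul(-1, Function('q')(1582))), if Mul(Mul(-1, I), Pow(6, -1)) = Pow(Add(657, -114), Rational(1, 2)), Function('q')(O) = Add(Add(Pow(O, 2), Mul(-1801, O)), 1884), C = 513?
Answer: Add(344574, Mul(-3078, Pow(543, Rational(1, 2)))) ≈ 2.7285e+5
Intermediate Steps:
Function('q')(O) = Add(1884, Pow(O, 2), Mul(-1801, O))
I = Mul(-6, Pow(543, Rational(1, 2))) (I = Mul(-6, Pow(Add(657, -114), Rational(1, 2))) = Mul(-6, Pow(543, Rational(1, 2))) ≈ -139.81)
Add(Mul(I, C), Mul(-1, Function('q')(1582))) = Add(Mul(Mul(-6, Pow(543, Rational(1, 2))), 513), Mul(-1, Add(1884, Pow(1582, 2), Mul(-1801, 1582)))) = Add(Mul(-3078, Pow(543, Rational(1, 2))), Mul(-1, Add(1884, 2502724, -2849182))) = Add(Mul(-3078, Pow(543, Rational(1, 2))), Mul(-1, -344574)) = Add(Mul(-3078, Pow(543, Rational(1, 2))), 344574) = Add(344574, Mul(-3078, Pow(543, Rational(1, 2))))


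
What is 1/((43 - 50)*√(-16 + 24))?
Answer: -√2/28 ≈ -0.050508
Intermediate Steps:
1/((43 - 50)*√(-16 + 24)) = 1/(-14*√2) = -√2/28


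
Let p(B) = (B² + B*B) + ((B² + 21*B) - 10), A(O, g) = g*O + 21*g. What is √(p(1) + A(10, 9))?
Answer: √293 ≈ 17.117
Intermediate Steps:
A(O, g) = 21*g + O*g (A(O, g) = O*g + 21*g = 21*g + O*g)
p(B) = -10 + 3*B² + 21*B (p(B) = (B² + B²) + (-10 + B² + 21*B) = 2*B² + (-10 + B² + 21*B) = -10 + 3*B² + 21*B)
√(p(1) + A(10, 9)) = √((-10 + 3*1² + 21*1) + 9*(21 + 10)) = √((-10 + 3*1 + 21) + 9*31) = √((-10 + 3 + 21) + 279) = √(14 + 279) = √293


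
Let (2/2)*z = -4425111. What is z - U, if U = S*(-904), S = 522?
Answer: -3953223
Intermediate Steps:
z = -4425111
U = -471888 (U = 522*(-904) = -471888)
z - U = -4425111 - 1*(-471888) = -4425111 + 471888 = -3953223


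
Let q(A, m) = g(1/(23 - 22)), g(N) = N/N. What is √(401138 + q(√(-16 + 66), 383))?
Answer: 3*√44571 ≈ 633.36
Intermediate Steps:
g(N) = 1
q(A, m) = 1
√(401138 + q(√(-16 + 66), 383)) = √(401138 + 1) = √401139 = 3*√44571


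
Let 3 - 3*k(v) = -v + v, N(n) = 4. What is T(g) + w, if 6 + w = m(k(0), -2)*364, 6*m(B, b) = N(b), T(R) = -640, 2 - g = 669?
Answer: -1210/3 ≈ -403.33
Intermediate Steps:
g = -667 (g = 2 - 1*669 = 2 - 669 = -667)
k(v) = 1 (k(v) = 1 - (-v + v)/3 = 1 - ⅓*0 = 1 + 0 = 1)
m(B, b) = ⅔ (m(B, b) = (⅙)*4 = ⅔)
w = 710/3 (w = -6 + (⅔)*364 = -6 + 728/3 = 710/3 ≈ 236.67)
T(g) + w = -640 + 710/3 = -1210/3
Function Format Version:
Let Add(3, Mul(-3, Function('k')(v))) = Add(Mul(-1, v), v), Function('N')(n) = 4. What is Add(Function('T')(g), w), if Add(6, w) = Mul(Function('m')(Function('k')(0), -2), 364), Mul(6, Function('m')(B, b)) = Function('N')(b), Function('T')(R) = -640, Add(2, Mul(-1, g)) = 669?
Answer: Rational(-1210, 3) ≈ -403.33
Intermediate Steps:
g = -667 (g = Add(2, Mul(-1, 669)) = Add(2, -669) = -667)
Function('k')(v) = 1 (Function('k')(v) = Add(1, Mul(Rational(-1, 3), Add(Mul(-1, v), v))) = Add(1, Mul(Rational(-1, 3), 0)) = Add(1, 0) = 1)
Function('m')(B, b) = Rational(2, 3) (Function('m')(B, b) = Mul(Rational(1, 6), 4) = Rational(2, 3))
w = Rational(710, 3) (w = Add(-6, Mul(Rational(2, 3), 364)) = Add(-6, Rational(728, 3)) = Rational(710, 3) ≈ 236.67)
Add(Function('T')(g), w) = Add(-640, Rational(710, 3)) = Rational(-1210, 3)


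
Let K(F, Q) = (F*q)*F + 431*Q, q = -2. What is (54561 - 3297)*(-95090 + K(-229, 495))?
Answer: 685553472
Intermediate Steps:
K(F, Q) = -2*F**2 + 431*Q (K(F, Q) = (F*(-2))*F + 431*Q = (-2*F)*F + 431*Q = -2*F**2 + 431*Q)
(54561 - 3297)*(-95090 + K(-229, 495)) = (54561 - 3297)*(-95090 + (-2*(-229)**2 + 431*495)) = 51264*(-95090 + (-2*52441 + 213345)) = 51264*(-95090 + (-104882 + 213345)) = 51264*(-95090 + 108463) = 51264*13373 = 685553472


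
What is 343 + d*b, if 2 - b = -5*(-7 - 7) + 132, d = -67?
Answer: 13743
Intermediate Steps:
b = -200 (b = 2 - (-5*(-7 - 7) + 132) = 2 - (-5*(-14) + 132) = 2 - (70 + 132) = 2 - 1*202 = 2 - 202 = -200)
343 + d*b = 343 - 67*(-200) = 343 + 13400 = 13743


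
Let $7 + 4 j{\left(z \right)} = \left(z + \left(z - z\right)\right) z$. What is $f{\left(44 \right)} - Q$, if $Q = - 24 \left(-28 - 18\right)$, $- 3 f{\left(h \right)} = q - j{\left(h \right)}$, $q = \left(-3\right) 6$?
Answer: $- \frac{3749}{4} \approx -937.25$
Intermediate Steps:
$q = -18$
$j{\left(z \right)} = - \frac{7}{4} + \frac{z^{2}}{4}$ ($j{\left(z \right)} = - \frac{7}{4} + \frac{\left(z + \left(z - z\right)\right) z}{4} = - \frac{7}{4} + \frac{\left(z + 0\right) z}{4} = - \frac{7}{4} + \frac{z z}{4} = - \frac{7}{4} + \frac{z^{2}}{4}$)
$f{\left(h \right)} = \frac{65}{12} + \frac{h^{2}}{12}$ ($f{\left(h \right)} = - \frac{-18 - \left(- \frac{7}{4} + \frac{h^{2}}{4}\right)}{3} = - \frac{- \frac{65}{4} - \frac{h^{2}}{4}}{3} = \frac{65}{12} + \frac{h^{2}}{12}$)
$Q = 1104$ ($Q = \left(-24\right) \left(-46\right) = 1104$)
$f{\left(44 \right)} - Q = \left(\frac{65}{12} + \frac{44^{2}}{12}\right) - 1104 = \left(\frac{65}{12} + \frac{1}{12} \cdot 1936\right) - 1104 = \left(\frac{65}{12} + \frac{484}{3}\right) - 1104 = \frac{667}{4} - 1104 = - \frac{3749}{4}$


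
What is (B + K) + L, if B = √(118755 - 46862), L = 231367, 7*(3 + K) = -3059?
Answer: 230927 + √71893 ≈ 2.3120e+5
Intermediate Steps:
K = -440 (K = -3 + (⅐)*(-3059) = -3 - 437 = -440)
B = √71893 ≈ 268.13
(B + K) + L = (√71893 - 440) + 231367 = (-440 + √71893) + 231367 = 230927 + √71893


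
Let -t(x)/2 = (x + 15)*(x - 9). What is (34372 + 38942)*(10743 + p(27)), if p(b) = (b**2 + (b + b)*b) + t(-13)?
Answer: 954401652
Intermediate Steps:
t(x) = -2*(-9 + x)*(15 + x) (t(x) = -2*(x + 15)*(x - 9) = -2*(15 + x)*(-9 + x) = -2*(-9 + x)*(15 + x))
p(b) = 88 + 3*b**2 (p(b) = (b**2 + (b + b)*b) + (270 - 12*(-13) - 2*(-13)**2) = (b**2 + (2*b)*b) + (270 + 156 - 2*169) = (b**2 + 2*b**2) + (270 + 156 - 338) = 3*b**2 + 88 = 88 + 3*b**2)
(34372 + 38942)*(10743 + p(27)) = (34372 + 38942)*(10743 + (88 + 3*27**2)) = 73314*(10743 + (88 + 3*729)) = 73314*(10743 + (88 + 2187)) = 73314*(10743 + 2275) = 73314*13018 = 954401652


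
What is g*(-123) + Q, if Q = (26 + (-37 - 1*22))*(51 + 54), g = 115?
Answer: -17610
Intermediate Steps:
Q = -3465 (Q = (26 + (-37 - 22))*105 = (26 - 59)*105 = -33*105 = -3465)
g*(-123) + Q = 115*(-123) - 3465 = -14145 - 3465 = -17610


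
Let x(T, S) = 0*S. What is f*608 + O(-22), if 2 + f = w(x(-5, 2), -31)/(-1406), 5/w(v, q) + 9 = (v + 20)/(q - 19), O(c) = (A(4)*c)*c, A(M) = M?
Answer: 1252480/1739 ≈ 720.23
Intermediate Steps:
x(T, S) = 0
O(c) = 4*c² (O(c) = (4*c)*c = 4*c²)
w(v, q) = 5/(-9 + (20 + v)/(-19 + q)) (w(v, q) = 5/(-9 + (v + 20)/(q - 19)) = 5/(-9 + (20 + v)/(-19 + q)))
f = -132139/66082 (f = -2 + (5*(-19 - 31)/(191 + 0 - 9*(-31)))/(-1406) = -2 + (5*(-50)/(191 + 0 + 279))*(-1/1406) = -2 + (5*(-50)/470)*(-1/1406) = -2 + (5*(1/470)*(-50))*(-1/1406) = -2 - 25/47*(-1/1406) = -2 + 25/66082 = -132139/66082 ≈ -1.9996)
f*608 + O(-22) = -132139/66082*608 + 4*(-22)² = -2114224/1739 + 4*484 = -2114224/1739 + 1936 = 1252480/1739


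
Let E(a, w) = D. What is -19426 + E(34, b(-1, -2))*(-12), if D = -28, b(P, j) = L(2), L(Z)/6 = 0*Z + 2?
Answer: -19090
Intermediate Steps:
L(Z) = 12 (L(Z) = 6*(0*Z + 2) = 6*(0 + 2) = 6*2 = 12)
b(P, j) = 12
E(a, w) = -28
-19426 + E(34, b(-1, -2))*(-12) = -19426 - 28*(-12) = -19426 + 336 = -19090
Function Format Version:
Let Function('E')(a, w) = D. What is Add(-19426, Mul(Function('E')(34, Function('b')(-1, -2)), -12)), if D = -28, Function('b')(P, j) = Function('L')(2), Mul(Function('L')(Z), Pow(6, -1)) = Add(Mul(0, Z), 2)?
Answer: -19090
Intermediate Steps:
Function('L')(Z) = 12 (Function('L')(Z) = Mul(6, Add(Mul(0, Z), 2)) = Mul(6, Add(0, 2)) = Mul(6, 2) = 12)
Function('b')(P, j) = 12
Function('E')(a, w) = -28
Add(-19426, Mul(Function('E')(34, Function('b')(-1, -2)), -12)) = Add(-19426, Mul(-28, -12)) = Add(-19426, 336) = -19090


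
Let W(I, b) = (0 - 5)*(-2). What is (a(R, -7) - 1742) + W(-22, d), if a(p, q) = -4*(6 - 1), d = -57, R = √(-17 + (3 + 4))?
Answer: -1752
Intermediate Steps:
R = I*√10 (R = √(-17 + 7) = √(-10) = I*√10 ≈ 3.1623*I)
a(p, q) = -20 (a(p, q) = -4*5 = -20)
W(I, b) = 10 (W(I, b) = -5*(-2) = 10)
(a(R, -7) - 1742) + W(-22, d) = (-20 - 1742) + 10 = -1762 + 10 = -1752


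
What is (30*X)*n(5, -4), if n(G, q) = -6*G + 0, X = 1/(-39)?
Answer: 300/13 ≈ 23.077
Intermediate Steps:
X = -1/39 ≈ -0.025641
n(G, q) = -6*G
(30*X)*n(5, -4) = (30*(-1/39))*(-6*5) = -10/13*(-30) = 300/13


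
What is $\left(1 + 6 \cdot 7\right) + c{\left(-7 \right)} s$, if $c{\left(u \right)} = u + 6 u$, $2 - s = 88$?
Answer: $4257$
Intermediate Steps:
$s = -86$ ($s = 2 - 88 = -86$)
$c{\left(u \right)} = 7 u$
$\left(1 + 6 \cdot 7\right) + c{\left(-7 \right)} s = \left(1 + 6 \cdot 7\right) + 7 \left(-7\right) \left(-86\right) = \left(1 + 42\right) - -4214 = 43 + 4214 = 4257$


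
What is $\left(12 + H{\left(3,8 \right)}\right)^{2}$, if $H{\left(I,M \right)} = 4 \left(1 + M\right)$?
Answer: $2304$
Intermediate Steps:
$H{\left(I,M \right)} = 4 + 4 M$
$\left(12 + H{\left(3,8 \right)}\right)^{2} = \left(12 + \left(4 + 4 \cdot 8\right)\right)^{2} = \left(12 + \left(4 + 32\right)\right)^{2} = \left(12 + 36\right)^{2} = 48^{2} = 2304$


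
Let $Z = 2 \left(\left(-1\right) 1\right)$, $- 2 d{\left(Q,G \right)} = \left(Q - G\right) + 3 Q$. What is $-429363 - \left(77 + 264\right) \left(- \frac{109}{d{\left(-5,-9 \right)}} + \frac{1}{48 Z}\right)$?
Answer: $- \frac{40569739}{96} \approx -4.226 \cdot 10^{5}$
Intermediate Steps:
$d{\left(Q,G \right)} = \frac{G}{2} - 2 Q$ ($d{\left(Q,G \right)} = - \frac{\left(Q - G\right) + 3 Q}{2} = - \frac{- G + 4 Q}{2} = \frac{G}{2} - 2 Q$)
$Z = -2$ ($Z = 2 \left(-1\right) = -2$)
$-429363 - \left(77 + 264\right) \left(- \frac{109}{d{\left(-5,-9 \right)}} + \frac{1}{48 Z}\right) = -429363 - \left(77 + 264\right) \left(- \frac{109}{\frac{1}{2} \left(-9\right) - -10} + \frac{1}{48 \left(-2\right)}\right) = -429363 - 341 \left(- \frac{109}{- \frac{9}{2} + 10} + \frac{1}{48} \left(- \frac{1}{2}\right)\right) = -429363 - 341 \left(- \frac{109}{\frac{11}{2}} - \frac{1}{96}\right) = -429363 - 341 \left(\left(-109\right) \frac{2}{11} - \frac{1}{96}\right) = -429363 - 341 \left(- \frac{218}{11} - \frac{1}{96}\right) = -429363 - 341 \left(- \frac{20939}{1056}\right) = -429363 - - \frac{649109}{96} = -429363 + \frac{649109}{96} = - \frac{40569739}{96}$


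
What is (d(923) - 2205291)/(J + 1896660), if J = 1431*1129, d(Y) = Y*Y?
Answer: -1353362/3512259 ≈ -0.38533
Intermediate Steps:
d(Y) = Y**2
J = 1615599
(d(923) - 2205291)/(J + 1896660) = (923**2 - 2205291)/(1615599 + 1896660) = (851929 - 2205291)/3512259 = -1353362*1/3512259 = -1353362/3512259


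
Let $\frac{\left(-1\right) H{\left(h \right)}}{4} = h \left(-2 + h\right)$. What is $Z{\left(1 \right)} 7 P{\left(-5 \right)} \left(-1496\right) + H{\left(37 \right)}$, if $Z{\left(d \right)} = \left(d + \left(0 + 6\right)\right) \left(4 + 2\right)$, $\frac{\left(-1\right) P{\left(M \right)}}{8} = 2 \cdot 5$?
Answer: $35180740$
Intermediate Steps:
$P{\left(M \right)} = -80$ ($P{\left(M \right)} = - 8 \cdot 2 \cdot 5 = \left(-8\right) 10 = -80$)
$Z{\left(d \right)} = 36 + 6 d$ ($Z{\left(d \right)} = \left(d + 6\right) 6 = \left(6 + d\right) 6 = 36 + 6 d$)
$H{\left(h \right)} = - 4 h \left(-2 + h\right)$
$Z{\left(1 \right)} 7 P{\left(-5 \right)} \left(-1496\right) + H{\left(37 \right)} = \left(36 + 6 \cdot 1\right) 7 \left(-80\right) \left(-1496\right) + 4 \cdot 37 \left(2 - 37\right) = \left(36 + 6\right) 7 \left(-80\right) \left(-1496\right) + 4 \cdot 37 \left(2 - 37\right) = 42 \cdot 7 \left(-80\right) \left(-1496\right) + 4 \cdot 37 \left(-35\right) = 294 \left(-80\right) \left(-1496\right) - 5180 = \left(-23520\right) \left(-1496\right) - 5180 = 35185920 - 5180 = 35180740$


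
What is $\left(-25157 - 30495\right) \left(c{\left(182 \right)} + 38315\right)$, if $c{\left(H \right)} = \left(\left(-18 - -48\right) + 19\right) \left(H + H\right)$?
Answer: $-3124915452$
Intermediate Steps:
$c{\left(H \right)} = 98 H$ ($c{\left(H \right)} = \left(\left(-18 + 48\right) + 19\right) 2 H = \left(30 + 19\right) 2 H = 49 \cdot 2 H = 98 H$)
$\left(-25157 - 30495\right) \left(c{\left(182 \right)} + 38315\right) = \left(-25157 - 30495\right) \left(98 \cdot 182 + 38315\right) = - 55652 \left(17836 + 38315\right) = \left(-55652\right) 56151 = -3124915452$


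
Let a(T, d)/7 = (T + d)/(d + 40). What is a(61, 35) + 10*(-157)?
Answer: -39026/25 ≈ -1561.0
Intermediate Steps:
a(T, d) = 7*(T + d)/(40 + d) (a(T, d) = 7*((T + d)/(d + 40)) = 7*((T + d)/(40 + d)) = 7*(T + d)/(40 + d))
a(61, 35) + 10*(-157) = 7*(61 + 35)/(40 + 35) + 10*(-157) = 7*96/75 - 1570 = 7*(1/75)*96 - 1570 = 224/25 - 1570 = -39026/25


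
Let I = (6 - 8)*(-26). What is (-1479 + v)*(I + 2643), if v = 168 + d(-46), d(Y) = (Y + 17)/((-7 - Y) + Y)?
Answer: -3521980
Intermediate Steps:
d(Y) = -17/7 - Y/7 (d(Y) = (17 + Y)/(-7) = (17 + Y)*(-⅐) = -17/7 - Y/7)
I = 52 (I = -2*(-26) = 52)
v = 1205/7 (v = 168 + (-17/7 - ⅐*(-46)) = 168 + (-17/7 + 46/7) = 168 + 29/7 = 1205/7 ≈ 172.14)
(-1479 + v)*(I + 2643) = (-1479 + 1205/7)*(52 + 2643) = -9148/7*2695 = -3521980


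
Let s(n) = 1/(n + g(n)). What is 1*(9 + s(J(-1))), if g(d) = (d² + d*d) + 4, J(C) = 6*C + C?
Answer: 856/95 ≈ 9.0105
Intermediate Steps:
J(C) = 7*C
g(d) = 4 + 2*d² (g(d) = (d² + d²) + 4 = 2*d² + 4 = 4 + 2*d²)
s(n) = 1/(4 + n + 2*n²) (s(n) = 1/(n + (4 + 2*n²)) = 1/(4 + n + 2*n²))
1*(9 + s(J(-1))) = 1*(9 + 1/(4 + 7*(-1) + 2*(7*(-1))²)) = 1*(9 + 1/(4 - 7 + 2*(-7)²)) = 1*(9 + 1/(4 - 7 + 2*49)) = 1*(9 + 1/(4 - 7 + 98)) = 1*(9 + 1/95) = 1*(856/95) = 856/95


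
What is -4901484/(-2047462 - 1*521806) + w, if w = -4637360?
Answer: -2978653937749/642317 ≈ -4.6374e+6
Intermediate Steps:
-4901484/(-2047462 - 1*521806) + w = -4901484/(-2047462 - 1*521806) - 4637360 = -4901484/(-2047462 - 521806) - 4637360 = -4901484/(-2569268) - 4637360 = -4901484*(-1/2569268) - 4637360 = 1225371/642317 - 4637360 = -2978653937749/642317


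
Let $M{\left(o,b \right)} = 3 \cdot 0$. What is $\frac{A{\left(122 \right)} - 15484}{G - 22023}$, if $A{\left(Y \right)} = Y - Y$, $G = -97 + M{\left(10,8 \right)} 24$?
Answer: $\frac{7}{10} \approx 0.7$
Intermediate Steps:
$M{\left(o,b \right)} = 0$
$G = -97$ ($G = -97 + 0 \cdot 24 = -97 + 0 = -97$)
$A{\left(Y \right)} = 0$
$\frac{A{\left(122 \right)} - 15484}{G - 22023} = \frac{0 - 15484}{-97 - 22023} = \frac{0 + \left(-22315 + 6831\right)}{-22120} = \left(0 - 15484\right) \left(- \frac{1}{22120}\right) = \left(-15484\right) \left(- \frac{1}{22120}\right) = \frac{7}{10}$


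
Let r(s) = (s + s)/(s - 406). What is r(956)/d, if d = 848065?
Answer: 956/233217875 ≈ 4.0992e-6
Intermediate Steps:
r(s) = 2*s/(-406 + s) (r(s) = (2*s)/(-406 + s) = 2*s/(-406 + s))
r(956)/d = (2*956/(-406 + 956))/848065 = (2*956/550)*(1/848065) = (2*956*(1/550))*(1/848065) = (956/275)*(1/848065) = 956/233217875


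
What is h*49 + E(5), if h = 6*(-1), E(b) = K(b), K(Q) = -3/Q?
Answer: -1473/5 ≈ -294.60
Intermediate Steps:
E(b) = -3/b
h = -6
h*49 + E(5) = -6*49 - 3/5 = -294 - 3*⅕ = -294 - ⅗ = -1473/5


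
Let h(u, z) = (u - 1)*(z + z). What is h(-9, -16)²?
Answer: 102400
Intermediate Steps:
h(u, z) = 2*z*(-1 + u) (h(u, z) = (-1 + u)*(2*z) = 2*z*(-1 + u))
h(-9, -16)² = (2*(-16)*(-1 - 9))² = (2*(-16)*(-10))² = 320² = 102400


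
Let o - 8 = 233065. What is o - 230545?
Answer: 2528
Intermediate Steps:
o = 233073 (o = 8 + 233065 = 233073)
o - 230545 = 233073 - 230545 = 2528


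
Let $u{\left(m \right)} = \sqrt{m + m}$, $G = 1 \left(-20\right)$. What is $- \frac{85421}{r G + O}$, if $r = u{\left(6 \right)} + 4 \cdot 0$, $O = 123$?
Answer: $- \frac{3502261}{3443} - \frac{3416840 \sqrt{3}}{10329} \approx -1590.2$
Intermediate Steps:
$G = -20$
$u{\left(m \right)} = \sqrt{2} \sqrt{m}$ ($u{\left(m \right)} = \sqrt{2 m} = \sqrt{2} \sqrt{m}$)
$r = 2 \sqrt{3}$ ($r = \sqrt{2} \sqrt{6} + 4 \cdot 0 = 2 \sqrt{3} + 0 = 2 \sqrt{3} \approx 3.4641$)
$- \frac{85421}{r G + O} = - \frac{85421}{2 \sqrt{3} \left(-20\right) + 123} = - \frac{85421}{- 40 \sqrt{3} + 123} = - \frac{85421}{123 - 40 \sqrt{3}}$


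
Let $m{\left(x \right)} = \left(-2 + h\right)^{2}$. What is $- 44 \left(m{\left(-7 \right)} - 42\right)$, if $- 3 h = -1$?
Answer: $\frac{15532}{9} \approx 1725.8$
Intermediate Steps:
$h = \frac{1}{3}$ ($h = \left(- \frac{1}{3}\right) \left(-1\right) = \frac{1}{3} \approx 0.33333$)
$m{\left(x \right)} = \frac{25}{9}$ ($m{\left(x \right)} = \left(-2 + \frac{1}{3}\right)^{2} = \left(- \frac{5}{3}\right)^{2} = \frac{25}{9}$)
$- 44 \left(m{\left(-7 \right)} - 42\right) = - 44 \left(\frac{25}{9} - 42\right) = \left(-44\right) \left(- \frac{353}{9}\right) = \frac{15532}{9}$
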